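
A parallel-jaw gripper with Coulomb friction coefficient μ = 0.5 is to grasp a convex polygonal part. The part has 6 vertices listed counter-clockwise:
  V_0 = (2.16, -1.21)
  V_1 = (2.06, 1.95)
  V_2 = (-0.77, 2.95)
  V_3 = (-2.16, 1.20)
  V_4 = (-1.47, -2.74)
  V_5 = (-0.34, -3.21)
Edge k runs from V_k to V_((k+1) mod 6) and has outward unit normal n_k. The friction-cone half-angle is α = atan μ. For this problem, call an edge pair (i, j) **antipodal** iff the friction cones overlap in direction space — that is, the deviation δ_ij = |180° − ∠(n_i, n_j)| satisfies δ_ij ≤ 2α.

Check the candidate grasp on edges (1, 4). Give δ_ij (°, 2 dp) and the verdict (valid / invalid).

α = atan 0.5 = 26.57°;  2α = 53.13°
edge 1: e_1 = (-2.83, +1.00);  n_1 = (+0.3332, +0.9429)
edge 4: e_4 = (+1.13, -0.47);  n_4 = (-0.3840, -0.9233)
∠(n_1, n_4) = 176.88°
δ = |180° − 176.88°| = 3.12°
3.12° ≤ 2α = 53.13°  →  valid

δ = 3.12°, valid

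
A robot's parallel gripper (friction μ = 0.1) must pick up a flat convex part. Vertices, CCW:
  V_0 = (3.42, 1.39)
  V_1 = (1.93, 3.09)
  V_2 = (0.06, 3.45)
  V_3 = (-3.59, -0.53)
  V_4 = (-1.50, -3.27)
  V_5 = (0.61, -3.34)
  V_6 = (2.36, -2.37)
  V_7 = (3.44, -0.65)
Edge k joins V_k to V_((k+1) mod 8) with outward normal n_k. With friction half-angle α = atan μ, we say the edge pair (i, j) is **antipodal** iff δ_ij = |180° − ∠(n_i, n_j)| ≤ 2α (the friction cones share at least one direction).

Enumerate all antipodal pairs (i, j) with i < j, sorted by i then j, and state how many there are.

α = atan 0.1 = 5.71°;  2α = 11.42°
n_0 = (+0.7520, +0.6591)
n_1 = (+0.1890, +0.9820)
n_2 = (-0.7370, +0.6759)
n_3 = (-0.7951, -0.6065)
n_4 = (-0.0332, -0.9995)
n_5 = (+0.4848, -0.8746)
n_6 = (+0.8469, -0.5318)
n_7 = (+1.0000, +0.0098)
  (0,1): δ = 142.13°  ·
  (0,2): δ = 83.76°  ·
  (0,3): δ = 3.90°  ✓
  (0,4): δ = 46.87°  ·
  (0,5): δ = 77.77°  ·
  (0,6): δ = 106.64°  ·
  (0,7): δ = 139.33°  ·
  (1,2): δ = 121.63°  ·
  (1,3): δ = 41.77°  ·
  (1,4): δ = 9.00°  ✓
  (1,5): δ = 39.90°  ·
  (1,6): δ = 68.77°  ·
  (1,7): δ = 101.46°  ·
  (2,3): δ = 100.14°  ·
  (2,4): δ = 49.38°  ·
  (2,5): δ = 18.48°  ·
  (2,6): δ = 10.40°  ✓
  (2,7): δ = 43.09°  ·
  (3,4): δ = 129.24°  ·
  (3,5): δ = 98.34°  ·
  (3,6): δ = 69.46°  ·
  (3,7): δ = 36.77°  ·
  (4,5): δ = 149.10°  ·
  (4,6): δ = 120.22°  ·
  (4,7): δ = 87.54°  ·
  (5,6): δ = 151.12°  ·
  (5,7): δ = 118.44°  ·
  (6,7): δ = 147.31°  ·
antipodal pairs: 3

count = 3; pairs: (0,3), (1,4), (2,6)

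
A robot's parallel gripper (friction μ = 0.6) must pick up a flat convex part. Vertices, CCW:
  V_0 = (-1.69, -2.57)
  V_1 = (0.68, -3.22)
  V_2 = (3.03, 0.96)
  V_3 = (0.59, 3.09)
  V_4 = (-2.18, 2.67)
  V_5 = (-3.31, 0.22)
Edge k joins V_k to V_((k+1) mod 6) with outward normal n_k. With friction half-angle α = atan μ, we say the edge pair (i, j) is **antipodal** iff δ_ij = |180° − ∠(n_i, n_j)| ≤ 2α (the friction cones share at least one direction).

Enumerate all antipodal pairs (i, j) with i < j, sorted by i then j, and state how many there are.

count = 6; pairs: (0,2), (0,3), (1,3), (1,4), (1,5), (2,5)

α = atan 0.6 = 30.96°;  2α = 61.93°
n_0 = (-0.2645, -0.9644)
n_1 = (+0.8717, -0.4901)
n_2 = (+0.6576, +0.7533)
n_3 = (-0.1499, +0.9887)
n_4 = (-0.9081, +0.4188)
n_5 = (-0.8648, -0.5021)
  (0,1): δ = 104.01°  ·
  (0,2): δ = 25.78°  ✓
  (0,3): δ = 23.96°  ✓
  (0,4): δ = 80.58°  ·
  (0,5): δ = 135.48°  ·
  (1,2): δ = 101.77°  ·
  (1,3): δ = 52.03°  ✓
  (1,4): δ = 4.58°  ✓
  (1,5): δ = 59.49°  ✓
  (2,3): δ = 130.26°  ·
  (2,4): δ = 73.64°  ·
  (2,5): δ = 18.74°  ✓
  (3,4): δ = 123.38°  ·
  (3,5): δ = 68.48°  ·
  (4,5): δ = 125.10°  ·
antipodal pairs: 6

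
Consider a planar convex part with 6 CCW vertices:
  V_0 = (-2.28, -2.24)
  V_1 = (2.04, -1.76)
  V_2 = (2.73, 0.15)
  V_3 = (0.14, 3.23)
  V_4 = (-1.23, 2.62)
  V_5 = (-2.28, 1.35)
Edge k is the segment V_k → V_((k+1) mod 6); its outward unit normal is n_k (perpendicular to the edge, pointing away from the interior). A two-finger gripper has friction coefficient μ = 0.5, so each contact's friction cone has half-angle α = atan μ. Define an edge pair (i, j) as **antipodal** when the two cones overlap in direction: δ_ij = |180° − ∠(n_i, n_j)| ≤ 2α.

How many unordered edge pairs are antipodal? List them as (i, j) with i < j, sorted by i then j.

count = 6; pairs: (0,3), (0,4), (1,3), (1,4), (1,5), (2,5)

α = atan 0.5 = 26.57°;  2α = 53.13°
n_0 = (+0.1104, -0.9939)
n_1 = (+0.9405, -0.3398)
n_2 = (+0.7654, +0.6436)
n_3 = (-0.4068, +0.9135)
n_4 = (-0.7707, +0.6372)
n_5 = (-1.0000, -0.0000)
  (0,1): δ = 116.20°  ·
  (0,2): δ = 56.28°  ·
  (0,3): δ = 17.66°  ✓
  (0,4): δ = 44.08°  ✓
  (0,5): δ = 83.66°  ·
  (1,2): δ = 120.08°  ·
  (1,3): δ = 46.14°  ✓
  (1,4): δ = 19.72°  ✓
  (1,5): δ = 19.86°  ✓
  (2,3): δ = 106.06°  ·
  (2,4): δ = 79.64°  ·
  (2,5): δ = 40.06°  ✓
  (3,4): δ = 153.58°  ·
  (3,5): δ = 114.00°  ·
  (4,5): δ = 140.42°  ·
antipodal pairs: 6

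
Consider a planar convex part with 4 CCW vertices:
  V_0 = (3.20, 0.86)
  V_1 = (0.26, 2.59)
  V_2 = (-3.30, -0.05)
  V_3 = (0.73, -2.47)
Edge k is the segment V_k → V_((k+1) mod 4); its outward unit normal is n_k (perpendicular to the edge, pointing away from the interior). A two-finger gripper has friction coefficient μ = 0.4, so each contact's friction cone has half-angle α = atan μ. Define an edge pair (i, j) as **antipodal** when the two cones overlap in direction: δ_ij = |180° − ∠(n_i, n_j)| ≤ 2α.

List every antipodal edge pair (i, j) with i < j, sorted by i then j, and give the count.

count = 2; pairs: (0,2), (1,3)

α = atan 0.4 = 21.80°;  2α = 43.60°
n_0 = (+0.5071, +0.8619)
n_1 = (-0.5957, +0.8032)
n_2 = (-0.5148, -0.8573)
n_3 = (+0.8032, -0.5957)
  (0,1): δ = 112.97°  ·
  (0,2): δ = 0.51°  ✓
  (0,3): δ = 83.91°  ·
  (1,2): δ = 67.54°  ·
  (1,3): δ = 16.87°  ✓
  (2,3): δ = 95.58°  ·
antipodal pairs: 2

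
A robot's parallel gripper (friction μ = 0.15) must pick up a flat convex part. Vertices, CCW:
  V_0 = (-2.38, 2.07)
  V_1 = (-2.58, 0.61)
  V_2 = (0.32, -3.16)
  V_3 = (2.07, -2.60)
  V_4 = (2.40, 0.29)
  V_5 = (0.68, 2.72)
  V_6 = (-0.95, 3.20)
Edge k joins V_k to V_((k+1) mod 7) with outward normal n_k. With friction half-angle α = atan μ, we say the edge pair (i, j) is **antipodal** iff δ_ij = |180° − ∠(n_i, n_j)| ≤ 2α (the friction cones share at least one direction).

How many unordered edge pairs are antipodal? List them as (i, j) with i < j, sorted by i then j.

α = atan 0.15 = 8.53°;  2α = 17.06°
n_0 = (-0.9907, +0.1357)
n_1 = (-0.7926, -0.6097)
n_2 = (+0.3048, -0.9524)
n_3 = (+0.9935, -0.1134)
n_4 = (+0.8162, +0.5777)
n_5 = (+0.2825, +0.9593)
n_6 = (-0.6200, +0.7846)
  (0,1): δ = 134.63°  ·
  (0,2): δ = 64.46°  ·
  (0,3): δ = 1.29°  ✓
  (0,4): δ = 43.09°  ·
  (0,5): δ = 81.39°  ·
  (0,6): δ = 136.12°  ·
  (1,2): δ = 109.82°  ·
  (1,3): δ = 44.08°  ·
  (1,4): δ = 2.28°  ✓
  (1,5): δ = 36.02°  ·
  (1,6): δ = 90.75°  ·
  (2,3): δ = 114.26°  ·
  (2,4): δ = 72.45°  ·
  (2,5): δ = 34.15°  ·
  (2,6): δ = 20.57°  ·
  (3,4): δ = 138.19°  ·
  (3,5): δ = 99.89°  ·
  (3,6): δ = 45.17°  ·
  (4,5): δ = 141.70°  ·
  (4,6): δ = 86.98°  ·
  (5,6): δ = 125.28°  ·
antipodal pairs: 2

count = 2; pairs: (0,3), (1,4)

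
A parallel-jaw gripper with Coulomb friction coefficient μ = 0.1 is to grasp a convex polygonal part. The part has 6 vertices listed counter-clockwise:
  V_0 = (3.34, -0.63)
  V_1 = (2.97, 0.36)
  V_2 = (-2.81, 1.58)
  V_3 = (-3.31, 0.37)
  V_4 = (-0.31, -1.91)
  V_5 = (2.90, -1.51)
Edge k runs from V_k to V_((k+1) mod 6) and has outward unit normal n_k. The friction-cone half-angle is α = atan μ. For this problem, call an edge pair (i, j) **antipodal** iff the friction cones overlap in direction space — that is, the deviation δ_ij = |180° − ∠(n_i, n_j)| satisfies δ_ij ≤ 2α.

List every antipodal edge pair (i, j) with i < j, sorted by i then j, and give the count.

α = atan 0.1 = 5.71°;  2α = 11.42°
n_0 = (+0.9367, +0.3501)
n_1 = (+0.2065, +0.9784)
n_2 = (-0.9242, +0.3819)
n_3 = (-0.6051, -0.7962)
n_4 = (+0.1237, -0.9923)
n_5 = (+0.8944, -0.4472)
  (0,1): δ = 122.41°  ·
  (0,2): δ = 42.94°  ·
  (0,3): δ = 32.27°  ·
  (0,4): δ = 76.61°  ·
  (0,5): δ = 132.94°  ·
  (1,2): δ = 100.53°  ·
  (1,3): δ = 25.32°  ·
  (1,4): δ = 19.02°  ·
  (1,5): δ = 75.35°  ·
  (2,3): δ = 104.78°  ·
  (2,4): δ = 60.45°  ·
  (2,5): δ = 4.11°  ✓
  (3,4): δ = 135.66°  ·
  (3,5): δ = 79.33°  ·
  (4,5): δ = 123.67°  ·
antipodal pairs: 1

count = 1; pairs: (2,5)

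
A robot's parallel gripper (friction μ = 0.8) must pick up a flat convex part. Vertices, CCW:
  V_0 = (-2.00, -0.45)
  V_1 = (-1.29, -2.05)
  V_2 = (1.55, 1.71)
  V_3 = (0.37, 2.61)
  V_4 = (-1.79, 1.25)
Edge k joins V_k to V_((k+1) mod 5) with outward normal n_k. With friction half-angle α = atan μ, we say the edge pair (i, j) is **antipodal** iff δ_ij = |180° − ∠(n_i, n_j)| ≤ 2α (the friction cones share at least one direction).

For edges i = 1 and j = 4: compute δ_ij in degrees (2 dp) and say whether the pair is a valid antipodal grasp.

δ = 30.02°, valid

α = atan 0.8 = 38.66°;  2α = 77.32°
edge 1: e_1 = (+2.84, +3.76);  n_1 = (+0.7980, -0.6027)
edge 4: e_4 = (-0.21, -1.70);  n_4 = (-0.9925, +0.1226)
∠(n_1, n_4) = 149.98°
δ = |180° − 149.98°| = 30.02°
30.02° ≤ 2α = 77.32°  →  valid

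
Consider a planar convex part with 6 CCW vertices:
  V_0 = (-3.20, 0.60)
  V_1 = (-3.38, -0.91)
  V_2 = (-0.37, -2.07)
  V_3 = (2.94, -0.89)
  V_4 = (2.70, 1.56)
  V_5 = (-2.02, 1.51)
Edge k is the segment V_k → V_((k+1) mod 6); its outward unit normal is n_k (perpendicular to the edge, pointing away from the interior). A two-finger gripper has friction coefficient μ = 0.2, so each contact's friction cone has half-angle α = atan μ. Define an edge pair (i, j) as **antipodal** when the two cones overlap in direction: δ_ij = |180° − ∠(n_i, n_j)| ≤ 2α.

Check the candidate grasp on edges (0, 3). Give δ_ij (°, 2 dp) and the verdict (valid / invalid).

δ = 12.39°, valid

α = atan 0.2 = 11.31°;  2α = 22.62°
edge 0: e_0 = (-0.18, -1.51);  n_0 = (-0.9930, +0.1184)
edge 3: e_3 = (-0.24, +2.45);  n_3 = (+0.9952, +0.0975)
∠(n_0, n_3) = 167.61°
δ = |180° − 167.61°| = 12.39°
12.39° ≤ 2α = 22.62°  →  valid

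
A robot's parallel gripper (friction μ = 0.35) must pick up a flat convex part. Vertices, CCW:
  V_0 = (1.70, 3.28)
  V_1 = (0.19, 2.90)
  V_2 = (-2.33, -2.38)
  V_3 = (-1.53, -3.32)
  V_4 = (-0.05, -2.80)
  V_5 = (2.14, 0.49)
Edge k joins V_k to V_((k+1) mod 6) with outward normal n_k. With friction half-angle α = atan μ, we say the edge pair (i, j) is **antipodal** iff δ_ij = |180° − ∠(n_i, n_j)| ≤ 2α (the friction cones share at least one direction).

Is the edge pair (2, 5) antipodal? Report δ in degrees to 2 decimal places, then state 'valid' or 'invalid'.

δ = 31.44°, valid

α = atan 0.35 = 19.29°;  2α = 38.58°
edge 2: e_2 = (+0.80, -0.94);  n_2 = (-0.7615, -0.6481)
edge 5: e_5 = (-0.44, +2.79);  n_5 = (+0.9878, +0.1558)
∠(n_2, n_5) = 148.56°
δ = |180° − 148.56°| = 31.44°
31.44° ≤ 2α = 38.58°  →  valid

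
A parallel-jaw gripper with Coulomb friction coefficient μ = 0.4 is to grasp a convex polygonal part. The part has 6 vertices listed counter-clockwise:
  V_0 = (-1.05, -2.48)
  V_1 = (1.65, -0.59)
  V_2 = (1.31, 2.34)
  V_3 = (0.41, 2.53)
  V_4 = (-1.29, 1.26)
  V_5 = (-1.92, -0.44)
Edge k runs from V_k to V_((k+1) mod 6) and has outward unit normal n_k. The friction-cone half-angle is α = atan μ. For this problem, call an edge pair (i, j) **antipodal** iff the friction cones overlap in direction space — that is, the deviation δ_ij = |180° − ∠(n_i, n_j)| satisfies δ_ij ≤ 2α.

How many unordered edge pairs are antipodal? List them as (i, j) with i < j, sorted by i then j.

count = 4; pairs: (0,3), (0,4), (1,4), (1,5)

α = atan 0.4 = 21.80°;  2α = 43.60°
n_0 = (+0.5735, -0.8192)
n_1 = (+0.9933, +0.1153)
n_2 = (+0.2066, +0.9784)
n_3 = (-0.5985, +0.8011)
n_4 = (-0.9377, +0.3475)
n_5 = (-0.9198, -0.3923)
  (0,1): δ = 118.37°  ·
  (0,2): δ = 46.91°  ·
  (0,3): δ = 1.77°  ✓
  (0,4): δ = 34.67°  ✓
  (0,5): δ = 78.10°  ·
  (1,2): δ = 108.54°  ·
  (1,3): δ = 59.86°  ·
  (1,4): δ = 26.95°  ✓
  (1,5): δ = 16.48°  ✓
  (2,3): δ = 131.32°  ·
  (2,4): δ = 98.41°  ·
  (2,5): δ = 54.98°  ·
  (3,4): δ = 147.10°  ·
  (3,5): δ = 103.67°  ·
  (4,5): δ = 136.57°  ·
antipodal pairs: 4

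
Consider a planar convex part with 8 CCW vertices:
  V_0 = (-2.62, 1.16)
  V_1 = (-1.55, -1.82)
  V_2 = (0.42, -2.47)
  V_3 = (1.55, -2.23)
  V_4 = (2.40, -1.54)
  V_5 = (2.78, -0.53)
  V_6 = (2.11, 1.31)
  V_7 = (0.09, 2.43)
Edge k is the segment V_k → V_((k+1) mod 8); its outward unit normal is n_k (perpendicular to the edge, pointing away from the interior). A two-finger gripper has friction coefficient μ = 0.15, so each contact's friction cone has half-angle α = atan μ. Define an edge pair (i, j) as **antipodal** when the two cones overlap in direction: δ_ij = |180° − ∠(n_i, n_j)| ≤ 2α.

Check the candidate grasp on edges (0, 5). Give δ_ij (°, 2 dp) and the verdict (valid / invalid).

δ = 0.26°, valid

α = atan 0.15 = 8.53°;  2α = 17.06°
edge 0: e_0 = (+1.07, -2.98);  n_0 = (-0.9412, -0.3379)
edge 5: e_5 = (-0.67, +1.84);  n_5 = (+0.9396, +0.3422)
∠(n_0, n_5) = 179.74°
δ = |180° − 179.74°| = 0.26°
0.26° ≤ 2α = 17.06°  →  valid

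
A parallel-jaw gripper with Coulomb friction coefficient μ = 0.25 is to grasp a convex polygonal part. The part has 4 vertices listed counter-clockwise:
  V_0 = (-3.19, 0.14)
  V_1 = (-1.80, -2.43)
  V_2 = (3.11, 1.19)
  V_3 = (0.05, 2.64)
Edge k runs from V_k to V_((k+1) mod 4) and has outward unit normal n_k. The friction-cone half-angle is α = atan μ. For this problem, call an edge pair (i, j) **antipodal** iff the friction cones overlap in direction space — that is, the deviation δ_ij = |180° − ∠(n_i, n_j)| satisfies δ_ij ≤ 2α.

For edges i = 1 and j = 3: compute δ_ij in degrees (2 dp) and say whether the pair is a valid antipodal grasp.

δ = 1.25°, valid

α = atan 0.25 = 14.04°;  2α = 28.07°
edge 1: e_1 = (+4.91, +3.62);  n_1 = (+0.5934, -0.8049)
edge 3: e_3 = (-3.24, -2.50);  n_3 = (-0.6109, +0.7917)
∠(n_1, n_3) = 178.75°
δ = |180° − 178.75°| = 1.25°
1.25° ≤ 2α = 28.07°  →  valid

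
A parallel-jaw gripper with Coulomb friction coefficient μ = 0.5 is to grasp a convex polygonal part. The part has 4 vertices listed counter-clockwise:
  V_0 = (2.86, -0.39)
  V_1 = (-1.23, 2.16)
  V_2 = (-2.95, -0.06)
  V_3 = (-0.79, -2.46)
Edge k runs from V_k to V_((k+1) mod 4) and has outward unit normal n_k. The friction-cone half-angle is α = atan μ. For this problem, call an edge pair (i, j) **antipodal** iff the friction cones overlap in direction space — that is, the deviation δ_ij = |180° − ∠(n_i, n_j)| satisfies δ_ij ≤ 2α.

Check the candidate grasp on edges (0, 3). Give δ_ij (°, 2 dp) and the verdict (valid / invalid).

α = atan 0.5 = 26.57°;  2α = 53.13°
edge 0: e_0 = (-4.09, +2.55);  n_0 = (+0.5291, +0.8486)
edge 3: e_3 = (+3.65, +2.07);  n_3 = (+0.4933, -0.8699)
∠(n_0, n_3) = 118.50°
δ = |180° − 118.50°| = 61.50°
61.50° > 2α = 53.13°  →  invalid

δ = 61.50°, invalid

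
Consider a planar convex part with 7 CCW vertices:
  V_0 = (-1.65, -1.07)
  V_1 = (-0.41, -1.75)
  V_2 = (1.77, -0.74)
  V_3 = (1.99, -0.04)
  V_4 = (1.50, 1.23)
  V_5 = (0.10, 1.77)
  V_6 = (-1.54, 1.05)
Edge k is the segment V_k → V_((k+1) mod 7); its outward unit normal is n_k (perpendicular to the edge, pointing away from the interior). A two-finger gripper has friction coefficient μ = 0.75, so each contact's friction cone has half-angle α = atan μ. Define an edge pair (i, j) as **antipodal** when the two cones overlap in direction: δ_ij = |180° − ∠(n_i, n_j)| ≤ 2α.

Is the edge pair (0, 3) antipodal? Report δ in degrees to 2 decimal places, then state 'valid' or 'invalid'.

α = atan 0.75 = 36.87°;  2α = 73.74°
edge 0: e_0 = (+1.24, -0.68);  n_0 = (-0.4808, -0.8768)
edge 3: e_3 = (-0.49, +1.27);  n_3 = (+0.9330, +0.3600)
∠(n_0, n_3) = 139.84°
δ = |180° − 139.84°| = 40.16°
40.16° ≤ 2α = 73.74°  →  valid

δ = 40.16°, valid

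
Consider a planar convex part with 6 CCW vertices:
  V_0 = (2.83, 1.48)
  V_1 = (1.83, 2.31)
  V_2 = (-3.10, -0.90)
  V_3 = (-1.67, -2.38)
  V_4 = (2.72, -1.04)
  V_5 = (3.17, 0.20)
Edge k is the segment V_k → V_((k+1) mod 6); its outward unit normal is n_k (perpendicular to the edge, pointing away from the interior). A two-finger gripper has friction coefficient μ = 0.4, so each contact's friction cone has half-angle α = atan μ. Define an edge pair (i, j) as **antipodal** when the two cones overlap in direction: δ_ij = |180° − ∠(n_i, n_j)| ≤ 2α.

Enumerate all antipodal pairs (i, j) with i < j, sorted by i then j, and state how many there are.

α = atan 0.4 = 21.80°;  2α = 43.60°
n_0 = (+0.6387, +0.7695)
n_1 = (-0.5456, +0.8380)
n_2 = (-0.7192, -0.6949)
n_3 = (+0.2919, -0.9564)
n_4 = (+0.9400, -0.3411)
n_5 = (+0.9665, +0.2567)
  (0,1): δ = 107.24°  ·
  (0,2): δ = 6.29°  ✓
  (0,3): δ = 56.67°  ·
  (0,4): δ = 109.75°  ·
  (0,5): δ = 144.57°  ·
  (1,2): δ = 79.05°  ·
  (1,3): δ = 16.09°  ✓
  (1,4): δ = 36.99°  ✓
  (1,5): δ = 71.81°  ·
  (2,3): δ = 117.04°  ·
  (2,4): δ = 63.96°  ·
  (2,5): δ = 29.14°  ✓
  (3,4): δ = 126.92°  ·
  (3,5): δ = 92.10°  ·
  (4,5): δ = 145.18°  ·
antipodal pairs: 4

count = 4; pairs: (0,2), (1,3), (1,4), (2,5)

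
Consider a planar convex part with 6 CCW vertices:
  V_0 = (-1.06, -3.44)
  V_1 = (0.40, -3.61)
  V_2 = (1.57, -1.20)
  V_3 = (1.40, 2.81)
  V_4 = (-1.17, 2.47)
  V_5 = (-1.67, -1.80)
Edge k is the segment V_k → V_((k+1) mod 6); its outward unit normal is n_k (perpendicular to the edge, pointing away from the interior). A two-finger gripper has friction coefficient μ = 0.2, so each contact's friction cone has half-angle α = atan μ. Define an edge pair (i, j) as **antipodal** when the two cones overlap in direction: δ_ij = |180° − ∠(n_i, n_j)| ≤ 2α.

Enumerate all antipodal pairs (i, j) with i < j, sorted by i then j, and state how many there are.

α = atan 0.2 = 11.31°;  2α = 22.62°
n_0 = (-0.1157, -0.9933)
n_1 = (+0.8996, -0.4367)
n_2 = (+0.9991, +0.0424)
n_3 = (-0.1312, +0.9914)
n_4 = (-0.9932, +0.1163)
n_5 = (-0.9373, -0.3486)
  (0,1): δ = 109.25°  ·
  (0,2): δ = 80.93°  ·
  (0,3): δ = 14.18°  ✓
  (0,4): δ = 89.96°  ·
  (0,5): δ = 117.04°  ·
  (1,2): δ = 151.68°  ·
  (1,3): δ = 56.57°  ·
  (1,4): δ = 19.22°  ✓
  (1,5): δ = 46.30°  ·
  (2,3): δ = 84.89°  ·
  (2,4): δ = 9.11°  ✓
  (2,5): δ = 17.98°  ✓
  (3,4): δ = 104.21°  ·
  (3,5): δ = 77.13°  ·
  (4,5): δ = 152.92°  ·
antipodal pairs: 4

count = 4; pairs: (0,3), (1,4), (2,4), (2,5)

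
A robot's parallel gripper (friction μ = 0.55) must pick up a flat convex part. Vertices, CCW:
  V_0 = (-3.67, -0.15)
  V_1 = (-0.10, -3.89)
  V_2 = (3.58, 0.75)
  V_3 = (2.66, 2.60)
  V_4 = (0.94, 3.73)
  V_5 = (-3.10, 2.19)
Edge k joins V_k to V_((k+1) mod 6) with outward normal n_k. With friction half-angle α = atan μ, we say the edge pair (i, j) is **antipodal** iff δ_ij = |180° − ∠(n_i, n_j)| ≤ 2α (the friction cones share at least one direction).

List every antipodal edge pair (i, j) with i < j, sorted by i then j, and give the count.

α = atan 0.55 = 28.81°;  2α = 57.62°
n_0 = (-0.7234, -0.6905)
n_1 = (+0.7835, -0.6214)
n_2 = (+0.8954, +0.4453)
n_3 = (+0.5491, +0.8358)
n_4 = (-0.3562, +0.9344)
n_5 = (-0.9716, +0.2367)
  (0,1): δ = 82.09°  ·
  (0,2): δ = 17.23°  ✓
  (0,3): δ = 13.03°  ✓
  (0,4): δ = 67.20°  ·
  (0,5): δ = 122.64°  ·
  (1,2): δ = 115.14°  ·
  (1,3): δ = 84.89°  ·
  (1,4): δ = 30.72°  ✓
  (1,5): δ = 24.73°  ✓
  (2,3): δ = 149.75°  ·
  (2,4): δ = 95.57°  ·
  (2,5): δ = 40.13°  ✓
  (3,4): δ = 125.83°  ·
  (3,5): δ = 70.39°  ·
  (4,5): δ = 124.56°  ·
antipodal pairs: 5

count = 5; pairs: (0,2), (0,3), (1,4), (1,5), (2,5)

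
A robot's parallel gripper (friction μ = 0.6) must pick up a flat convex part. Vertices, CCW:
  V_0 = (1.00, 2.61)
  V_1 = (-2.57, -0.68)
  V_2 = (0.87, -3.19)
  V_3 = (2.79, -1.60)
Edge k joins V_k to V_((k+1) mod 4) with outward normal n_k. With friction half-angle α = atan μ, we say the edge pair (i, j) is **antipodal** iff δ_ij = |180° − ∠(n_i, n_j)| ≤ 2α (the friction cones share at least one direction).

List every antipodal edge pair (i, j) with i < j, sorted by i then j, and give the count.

count = 2; pairs: (0,2), (1,3)

α = atan 0.6 = 30.96°;  2α = 61.93°
n_0 = (-0.6777, +0.7354)
n_1 = (-0.5894, -0.8078)
n_2 = (+0.6378, -0.7702)
n_3 = (+0.9203, +0.3913)
  (0,1): δ = 78.78°  ·
  (0,2): δ = 3.03°  ✓
  (0,3): δ = 70.37°  ·
  (1,2): δ = 104.25°  ·
  (1,3): δ = 30.85°  ✓
  (2,3): δ = 106.59°  ·
antipodal pairs: 2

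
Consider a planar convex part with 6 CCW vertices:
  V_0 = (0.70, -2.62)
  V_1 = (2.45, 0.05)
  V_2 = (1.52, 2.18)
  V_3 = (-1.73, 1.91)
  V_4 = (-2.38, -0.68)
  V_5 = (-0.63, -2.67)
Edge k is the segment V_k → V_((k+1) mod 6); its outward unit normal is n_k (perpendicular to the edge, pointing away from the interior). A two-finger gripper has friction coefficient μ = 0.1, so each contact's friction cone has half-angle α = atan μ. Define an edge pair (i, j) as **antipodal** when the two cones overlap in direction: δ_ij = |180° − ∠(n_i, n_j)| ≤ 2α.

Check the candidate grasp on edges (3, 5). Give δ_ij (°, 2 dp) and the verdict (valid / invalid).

δ = 73.76°, invalid

α = atan 0.1 = 5.71°;  2α = 11.42°
edge 3: e_3 = (-0.65, -2.59);  n_3 = (-0.9699, +0.2434)
edge 5: e_5 = (+1.33, +0.05);  n_5 = (+0.0376, -0.9993)
∠(n_3, n_5) = 106.24°
δ = |180° − 106.24°| = 73.76°
73.76° > 2α = 11.42°  →  invalid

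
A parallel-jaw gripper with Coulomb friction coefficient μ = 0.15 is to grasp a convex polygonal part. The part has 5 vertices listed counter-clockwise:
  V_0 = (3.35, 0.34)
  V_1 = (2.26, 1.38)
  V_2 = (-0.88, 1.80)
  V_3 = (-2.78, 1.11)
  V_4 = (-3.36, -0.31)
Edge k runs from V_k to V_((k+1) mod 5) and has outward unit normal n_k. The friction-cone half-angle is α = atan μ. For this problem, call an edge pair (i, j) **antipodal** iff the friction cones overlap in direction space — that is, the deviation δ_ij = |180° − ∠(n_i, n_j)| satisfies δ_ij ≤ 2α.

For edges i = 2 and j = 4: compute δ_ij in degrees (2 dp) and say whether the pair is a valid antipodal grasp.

α = atan 0.15 = 8.53°;  2α = 17.06°
edge 2: e_2 = (-1.90, -0.69);  n_2 = (-0.3413, +0.9399)
edge 4: e_4 = (+6.71, +0.65);  n_4 = (+0.0964, -0.9953)
∠(n_2, n_4) = 165.57°
δ = |180° − 165.57°| = 14.43°
14.43° ≤ 2α = 17.06°  →  valid

δ = 14.43°, valid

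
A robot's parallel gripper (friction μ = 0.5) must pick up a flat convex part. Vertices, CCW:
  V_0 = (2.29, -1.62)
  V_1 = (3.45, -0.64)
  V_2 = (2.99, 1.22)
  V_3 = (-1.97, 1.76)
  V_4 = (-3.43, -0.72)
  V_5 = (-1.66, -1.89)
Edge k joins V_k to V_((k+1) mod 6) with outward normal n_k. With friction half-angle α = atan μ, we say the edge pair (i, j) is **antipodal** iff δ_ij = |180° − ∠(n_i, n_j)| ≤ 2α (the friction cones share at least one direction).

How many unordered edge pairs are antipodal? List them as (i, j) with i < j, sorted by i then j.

α = atan 0.5 = 26.57°;  2α = 53.13°
n_0 = (+0.6454, -0.7639)
n_1 = (+0.9708, +0.2401)
n_2 = (+0.1082, +0.9941)
n_3 = (-0.8618, +0.5073)
n_4 = (-0.5514, -0.8342)
n_5 = (+0.0682, -0.9977)
  (0,1): δ = 116.30°  ·
  (0,2): δ = 46.41°  ✓
  (0,3): δ = 19.32°  ✓
  (0,4): δ = 106.34°  ·
  (0,5): δ = 143.72°  ·
  (1,2): δ = 110.10°  ·
  (1,3): δ = 44.38°  ✓
  (1,4): δ = 42.64°  ✓
  (1,5): δ = 80.02°  ·
  (2,3): δ = 114.27°  ·
  (2,4): δ = 27.25°  ✓
  (2,5): δ = 10.12°  ✓
  (3,4): δ = 92.98°  ·
  (3,5): δ = 55.60°  ·
  (4,5): δ = 142.62°  ·
antipodal pairs: 6

count = 6; pairs: (0,2), (0,3), (1,3), (1,4), (2,4), (2,5)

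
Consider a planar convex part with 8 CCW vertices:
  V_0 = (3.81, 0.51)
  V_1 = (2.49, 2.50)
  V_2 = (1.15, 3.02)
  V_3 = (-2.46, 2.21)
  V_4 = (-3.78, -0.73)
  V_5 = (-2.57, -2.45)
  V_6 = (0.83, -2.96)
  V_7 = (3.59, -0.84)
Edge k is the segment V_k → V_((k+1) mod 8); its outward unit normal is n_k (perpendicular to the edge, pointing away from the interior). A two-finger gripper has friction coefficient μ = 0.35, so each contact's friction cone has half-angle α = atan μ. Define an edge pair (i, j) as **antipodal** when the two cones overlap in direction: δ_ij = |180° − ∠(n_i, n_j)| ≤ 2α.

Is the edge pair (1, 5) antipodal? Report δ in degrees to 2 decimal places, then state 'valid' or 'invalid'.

δ = 12.68°, valid

α = atan 0.35 = 19.29°;  2α = 38.58°
edge 1: e_1 = (-1.34, +0.52);  n_1 = (+0.3618, +0.9323)
edge 5: e_5 = (+3.40, -0.51);  n_5 = (-0.1483, -0.9889)
∠(n_1, n_5) = 167.32°
δ = |180° − 167.32°| = 12.68°
12.68° ≤ 2α = 38.58°  →  valid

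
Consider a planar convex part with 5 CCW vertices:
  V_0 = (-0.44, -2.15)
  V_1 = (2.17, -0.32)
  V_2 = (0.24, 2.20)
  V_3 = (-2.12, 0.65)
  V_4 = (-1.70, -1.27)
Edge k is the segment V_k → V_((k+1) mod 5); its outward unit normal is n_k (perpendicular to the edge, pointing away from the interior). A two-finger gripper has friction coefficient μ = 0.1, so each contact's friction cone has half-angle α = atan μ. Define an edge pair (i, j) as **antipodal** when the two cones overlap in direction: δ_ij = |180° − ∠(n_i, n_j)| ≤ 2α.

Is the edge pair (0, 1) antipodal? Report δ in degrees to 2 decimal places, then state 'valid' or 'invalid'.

α = atan 0.1 = 5.71°;  2α = 11.42°
edge 0: e_0 = (+2.61, +1.83);  n_0 = (+0.5741, -0.8188)
edge 1: e_1 = (-1.93, +2.52);  n_1 = (+0.7939, +0.6080)
∠(n_0, n_1) = 92.41°
δ = |180° − 92.41°| = 87.59°
87.59° > 2α = 11.42°  →  invalid

δ = 87.59°, invalid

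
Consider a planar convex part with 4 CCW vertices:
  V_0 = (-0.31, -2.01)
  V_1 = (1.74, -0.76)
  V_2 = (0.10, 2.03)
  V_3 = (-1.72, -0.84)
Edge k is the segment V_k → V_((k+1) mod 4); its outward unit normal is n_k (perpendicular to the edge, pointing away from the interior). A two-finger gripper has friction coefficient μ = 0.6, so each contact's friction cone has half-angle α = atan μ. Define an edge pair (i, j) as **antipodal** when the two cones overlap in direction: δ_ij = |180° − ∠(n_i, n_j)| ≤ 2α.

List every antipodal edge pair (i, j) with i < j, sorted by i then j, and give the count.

count = 2; pairs: (0,2), (1,3)

α = atan 0.6 = 30.96°;  2α = 61.93°
n_0 = (+0.5206, -0.8538)
n_1 = (+0.8621, +0.5068)
n_2 = (-0.8445, +0.5355)
n_3 = (-0.6386, -0.7696)
  (0,1): δ = 90.93°  ·
  (0,2): δ = 26.25°  ✓
  (0,3): δ = 108.94°  ·
  (1,2): δ = 62.83°  ·
  (1,3): δ = 19.87°  ✓
  (2,3): δ = 97.30°  ·
antipodal pairs: 2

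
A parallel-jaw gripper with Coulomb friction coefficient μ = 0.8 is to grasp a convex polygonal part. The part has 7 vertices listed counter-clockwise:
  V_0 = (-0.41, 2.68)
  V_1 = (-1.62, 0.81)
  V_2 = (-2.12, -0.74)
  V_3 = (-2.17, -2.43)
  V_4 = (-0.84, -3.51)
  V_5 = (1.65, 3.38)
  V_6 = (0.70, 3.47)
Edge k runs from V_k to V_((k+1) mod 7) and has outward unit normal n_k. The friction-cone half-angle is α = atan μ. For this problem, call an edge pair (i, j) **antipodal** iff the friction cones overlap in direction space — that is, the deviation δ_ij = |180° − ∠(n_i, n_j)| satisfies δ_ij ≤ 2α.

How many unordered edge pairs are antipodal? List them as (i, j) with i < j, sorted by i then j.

α = atan 0.8 = 38.66°;  2α = 77.32°
n_0 = (-0.8396, +0.5433)
n_1 = (-0.9517, +0.3070)
n_2 = (-0.9996, +0.0296)
n_3 = (-0.6304, -0.7763)
n_4 = (+0.9405, -0.3399)
n_5 = (+0.0943, +0.9955)
n_6 = (-0.5798, +0.8147)
  (0,1): δ = 164.97°  ·
  (0,2): δ = 148.79°  ·
  (0,3): δ = 96.17°  ·
  (0,4): δ = 13.04°  ✓
  (0,5): δ = 117.49°  ·
  (0,6): δ = 158.35°  ·
  (1,2): δ = 163.82°  ·
  (1,3): δ = 111.20°  ·
  (1,4): δ = 1.99°  ✓
  (1,5): δ = 102.47°  ·
  (1,6): δ = 143.32°  ·
  (2,3): δ = 127.38°  ·
  (2,4): δ = 18.17°  ✓
  (2,5): δ = 86.28°  ·
  (2,6): δ = 127.13°  ·
  (3,4): δ = 70.79°  ✓
  (3,5): δ = 33.67°  ✓
  (3,6): δ = 74.52°  ✓
  (4,5): δ = 75.54°  ✓
  (4,6): δ = 34.69°  ✓
  (5,6): δ = 139.15°  ·
antipodal pairs: 8

count = 8; pairs: (0,4), (1,4), (2,4), (3,4), (3,5), (3,6), (4,5), (4,6)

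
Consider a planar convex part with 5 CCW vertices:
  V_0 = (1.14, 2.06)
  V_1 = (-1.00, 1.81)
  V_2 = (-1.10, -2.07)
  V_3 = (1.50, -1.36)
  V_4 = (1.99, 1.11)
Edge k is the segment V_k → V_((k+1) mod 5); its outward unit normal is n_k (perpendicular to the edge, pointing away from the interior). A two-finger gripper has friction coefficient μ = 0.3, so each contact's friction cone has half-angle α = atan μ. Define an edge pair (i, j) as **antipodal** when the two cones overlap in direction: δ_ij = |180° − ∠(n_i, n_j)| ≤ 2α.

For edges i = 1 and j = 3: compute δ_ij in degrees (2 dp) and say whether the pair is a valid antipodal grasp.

δ = 9.74°, valid

α = atan 0.3 = 16.70°;  2α = 33.40°
edge 1: e_1 = (-0.10, -3.88);  n_1 = (-0.9997, +0.0258)
edge 3: e_3 = (+0.49, +2.47);  n_3 = (+0.9809, -0.1946)
∠(n_1, n_3) = 170.26°
δ = |180° − 170.26°| = 9.74°
9.74° ≤ 2α = 33.40°  →  valid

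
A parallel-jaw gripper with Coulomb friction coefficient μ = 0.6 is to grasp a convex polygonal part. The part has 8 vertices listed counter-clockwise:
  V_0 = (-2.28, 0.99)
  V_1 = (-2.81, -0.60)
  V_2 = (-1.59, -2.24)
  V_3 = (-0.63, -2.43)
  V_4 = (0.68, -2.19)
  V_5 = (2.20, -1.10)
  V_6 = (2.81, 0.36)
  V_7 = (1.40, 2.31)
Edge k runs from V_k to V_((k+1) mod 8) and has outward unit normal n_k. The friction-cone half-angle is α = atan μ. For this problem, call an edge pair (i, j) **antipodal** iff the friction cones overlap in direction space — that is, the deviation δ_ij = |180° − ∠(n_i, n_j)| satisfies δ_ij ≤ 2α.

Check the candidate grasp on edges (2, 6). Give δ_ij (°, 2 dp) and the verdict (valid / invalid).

δ = 42.94°, valid

α = atan 0.6 = 30.96°;  2α = 61.93°
edge 2: e_2 = (+0.96, -0.19);  n_2 = (-0.1942, -0.9810)
edge 6: e_6 = (-1.41, +1.95);  n_6 = (+0.8104, +0.5859)
∠(n_2, n_6) = 137.06°
δ = |180° − 137.06°| = 42.94°
42.94° ≤ 2α = 61.93°  →  valid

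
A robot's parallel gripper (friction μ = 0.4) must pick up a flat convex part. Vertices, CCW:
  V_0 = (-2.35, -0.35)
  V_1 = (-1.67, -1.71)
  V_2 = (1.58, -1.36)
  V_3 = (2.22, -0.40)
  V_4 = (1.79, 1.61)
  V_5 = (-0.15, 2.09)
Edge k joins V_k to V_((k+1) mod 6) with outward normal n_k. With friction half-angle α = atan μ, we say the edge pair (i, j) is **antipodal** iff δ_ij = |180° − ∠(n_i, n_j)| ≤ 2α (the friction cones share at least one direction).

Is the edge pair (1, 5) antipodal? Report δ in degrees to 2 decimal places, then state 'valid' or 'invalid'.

δ = 41.81°, valid

α = atan 0.4 = 21.80°;  2α = 43.60°
edge 1: e_1 = (+3.25, +0.35);  n_1 = (+0.1071, -0.9943)
edge 5: e_5 = (-2.20, -2.44);  n_5 = (-0.7427, +0.6696)
∠(n_1, n_5) = 138.19°
δ = |180° − 138.19°| = 41.81°
41.81° ≤ 2α = 43.60°  →  valid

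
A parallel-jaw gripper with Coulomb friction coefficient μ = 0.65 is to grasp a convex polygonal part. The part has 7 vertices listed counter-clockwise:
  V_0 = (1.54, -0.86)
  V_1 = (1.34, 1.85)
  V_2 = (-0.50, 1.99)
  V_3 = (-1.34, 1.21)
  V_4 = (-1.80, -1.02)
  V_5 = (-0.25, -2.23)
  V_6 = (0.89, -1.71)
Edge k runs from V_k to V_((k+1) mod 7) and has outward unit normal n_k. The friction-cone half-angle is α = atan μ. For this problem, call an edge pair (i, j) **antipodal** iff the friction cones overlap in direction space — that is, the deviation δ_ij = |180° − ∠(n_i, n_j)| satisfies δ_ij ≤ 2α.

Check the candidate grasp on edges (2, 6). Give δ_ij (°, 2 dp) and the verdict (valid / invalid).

δ = 9.72°, valid

α = atan 0.65 = 33.02°;  2α = 66.05°
edge 2: e_2 = (-0.84, -0.78);  n_2 = (-0.6805, +0.7328)
edge 6: e_6 = (+0.65, +0.85);  n_6 = (+0.7944, -0.6075)
∠(n_2, n_6) = 170.28°
δ = |180° − 170.28°| = 9.72°
9.72° ≤ 2α = 66.05°  →  valid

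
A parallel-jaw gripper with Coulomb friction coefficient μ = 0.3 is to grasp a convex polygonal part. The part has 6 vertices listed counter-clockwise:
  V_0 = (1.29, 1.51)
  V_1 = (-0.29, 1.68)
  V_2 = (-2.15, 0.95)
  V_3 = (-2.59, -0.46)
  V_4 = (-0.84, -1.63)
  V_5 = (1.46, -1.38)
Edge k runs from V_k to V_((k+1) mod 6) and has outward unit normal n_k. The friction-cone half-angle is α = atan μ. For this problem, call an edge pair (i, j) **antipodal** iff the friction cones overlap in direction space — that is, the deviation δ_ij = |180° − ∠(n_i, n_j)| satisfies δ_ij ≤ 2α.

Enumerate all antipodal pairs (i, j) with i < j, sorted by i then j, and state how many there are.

α = atan 0.3 = 16.70°;  2α = 33.40°
n_0 = (+0.1070, +0.9943)
n_1 = (-0.3653, +0.9309)
n_2 = (-0.9546, +0.2979)
n_3 = (-0.5558, -0.8313)
n_4 = (+0.1081, -0.9941)
n_5 = (+0.9983, +0.0587)
  (0,1): δ = 152.43°  ·
  (0,2): δ = 101.19°  ·
  (0,3): δ = 27.62°  ✓
  (0,4): δ = 12.34°  ✓
  (0,5): δ = 99.51°  ·
  (1,2): δ = 128.76°  ·
  (1,3): δ = 55.19°  ·
  (1,4): δ = 15.23°  ✓
  (1,5): δ = 71.94°  ·
  (2,3): δ = 106.43°  ·
  (2,4): δ = 66.47°  ·
  (2,5): δ = 20.70°  ✓
  (3,4): δ = 140.03°  ·
  (3,5): δ = 52.87°  ·
  (4,5): δ = 92.84°  ·
antipodal pairs: 4

count = 4; pairs: (0,3), (0,4), (1,4), (2,5)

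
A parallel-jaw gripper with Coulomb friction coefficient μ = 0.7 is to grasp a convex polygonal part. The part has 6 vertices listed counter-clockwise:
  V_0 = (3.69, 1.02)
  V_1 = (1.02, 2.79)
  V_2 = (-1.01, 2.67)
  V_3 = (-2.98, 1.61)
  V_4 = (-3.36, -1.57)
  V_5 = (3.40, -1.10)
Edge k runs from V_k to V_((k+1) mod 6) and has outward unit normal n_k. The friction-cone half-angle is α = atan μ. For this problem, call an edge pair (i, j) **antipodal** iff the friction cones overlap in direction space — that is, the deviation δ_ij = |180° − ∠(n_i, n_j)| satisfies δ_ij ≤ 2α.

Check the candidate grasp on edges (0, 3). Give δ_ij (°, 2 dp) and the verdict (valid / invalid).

α = atan 0.7 = 34.99°;  2α = 69.98°
edge 0: e_0 = (-2.67, +1.77);  n_0 = (+0.5525, +0.8335)
edge 3: e_3 = (-0.38, -3.18);  n_3 = (-0.9929, +0.1187)
∠(n_0, n_3) = 116.73°
δ = |180° − 116.73°| = 63.27°
63.27° ≤ 2α = 69.98°  →  valid

δ = 63.27°, valid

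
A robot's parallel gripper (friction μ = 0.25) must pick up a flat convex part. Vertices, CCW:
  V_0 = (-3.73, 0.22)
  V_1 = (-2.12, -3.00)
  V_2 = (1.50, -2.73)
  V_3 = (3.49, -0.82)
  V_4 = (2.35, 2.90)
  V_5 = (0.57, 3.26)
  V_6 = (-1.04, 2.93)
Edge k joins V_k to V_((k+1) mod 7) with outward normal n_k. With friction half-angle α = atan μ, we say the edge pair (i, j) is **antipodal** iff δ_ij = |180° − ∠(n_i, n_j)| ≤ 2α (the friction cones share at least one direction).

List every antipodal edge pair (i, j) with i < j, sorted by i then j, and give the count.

count = 4; pairs: (0,3), (1,4), (1,5), (2,6)

α = atan 0.25 = 14.04°;  2α = 28.07°
n_0 = (-0.8944, -0.4472)
n_1 = (+0.0744, -0.9972)
n_2 = (+0.6925, -0.7215)
n_3 = (+0.9561, +0.2930)
n_4 = (+0.1982, +0.9802)
n_5 = (-0.2008, +0.9796)
n_6 = (-0.7097, +0.7045)
  (0,1): δ = 112.30°  ·
  (0,2): δ = 72.74°  ·
  (0,3): δ = 9.53°  ✓
  (0,4): δ = 52.00°  ·
  (0,5): δ = 75.02°  ·
  (0,6): δ = 108.65°  ·
  (1,2): δ = 140.44°  ·
  (1,3): δ = 77.23°  ·
  (1,4): δ = 15.70°  ✓
  (1,5): δ = 7.32°  ✓
  (1,6): δ = 40.95°  ·
  (2,3): δ = 116.79°  ·
  (2,4): δ = 55.26°  ·
  (2,5): δ = 32.24°  ·
  (2,6): δ = 1.39°  ✓
  (3,4): δ = 118.47°  ·
  (3,5): δ = 95.45°  ·
  (3,6): δ = 61.83°  ·
  (4,5): δ = 156.98°  ·
  (4,6): δ = 123.35°  ·
  (5,6): δ = 146.37°  ·
antipodal pairs: 4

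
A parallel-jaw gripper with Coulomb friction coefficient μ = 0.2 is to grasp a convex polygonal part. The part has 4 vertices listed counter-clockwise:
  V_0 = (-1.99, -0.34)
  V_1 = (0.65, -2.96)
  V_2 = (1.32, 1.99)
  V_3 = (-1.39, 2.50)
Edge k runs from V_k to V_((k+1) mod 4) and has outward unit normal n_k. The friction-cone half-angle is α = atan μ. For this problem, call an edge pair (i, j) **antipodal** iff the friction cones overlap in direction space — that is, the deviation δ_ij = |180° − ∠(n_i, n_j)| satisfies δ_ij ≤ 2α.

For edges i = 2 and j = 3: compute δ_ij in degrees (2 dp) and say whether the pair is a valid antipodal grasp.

δ = 91.27°, invalid

α = atan 0.2 = 11.31°;  2α = 22.62°
edge 2: e_2 = (-2.71, +0.51);  n_2 = (+0.1849, +0.9827)
edge 3: e_3 = (-0.60, -2.84);  n_3 = (-0.9784, +0.2067)
∠(n_2, n_3) = 88.73°
δ = |180° − 88.73°| = 91.27°
91.27° > 2α = 22.62°  →  invalid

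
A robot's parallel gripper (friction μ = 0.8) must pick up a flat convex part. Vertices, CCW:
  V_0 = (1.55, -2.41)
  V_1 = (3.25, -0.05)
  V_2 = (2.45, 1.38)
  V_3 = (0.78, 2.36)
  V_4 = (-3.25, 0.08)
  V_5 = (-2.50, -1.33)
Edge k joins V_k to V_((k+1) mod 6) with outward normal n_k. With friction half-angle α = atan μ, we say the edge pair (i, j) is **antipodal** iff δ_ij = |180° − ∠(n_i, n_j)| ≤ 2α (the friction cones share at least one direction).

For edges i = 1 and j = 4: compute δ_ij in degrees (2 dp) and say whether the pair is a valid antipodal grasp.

α = atan 0.8 = 38.66°;  2α = 77.32°
edge 1: e_1 = (-0.80, +1.43);  n_1 = (+0.8727, +0.4882)
edge 4: e_4 = (+0.75, -1.41);  n_4 = (-0.8829, -0.4696)
∠(n_1, n_4) = 178.78°
δ = |180° − 178.78°| = 1.22°
1.22° ≤ 2α = 77.32°  →  valid

δ = 1.22°, valid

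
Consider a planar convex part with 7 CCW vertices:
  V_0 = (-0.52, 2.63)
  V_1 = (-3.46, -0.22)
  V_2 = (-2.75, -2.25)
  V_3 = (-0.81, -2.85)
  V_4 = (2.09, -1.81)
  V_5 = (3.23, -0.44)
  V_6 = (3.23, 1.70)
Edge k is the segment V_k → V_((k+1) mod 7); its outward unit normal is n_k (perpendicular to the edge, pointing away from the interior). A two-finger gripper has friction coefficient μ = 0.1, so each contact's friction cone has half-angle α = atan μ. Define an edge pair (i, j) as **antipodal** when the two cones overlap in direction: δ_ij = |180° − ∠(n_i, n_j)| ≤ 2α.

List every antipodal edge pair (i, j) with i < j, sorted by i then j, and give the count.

α = atan 0.1 = 5.71°;  2α = 11.42°
n_0 = (-0.6960, +0.7180)
n_1 = (-0.9439, -0.3301)
n_2 = (-0.2955, -0.9554)
n_3 = (+0.3376, -0.9413)
n_4 = (+0.7687, -0.6396)
n_5 = (+1.0000, -0.0000)
n_6 = (+0.2407, +0.9706)
  (0,1): δ = 114.83°  ·
  (0,2): δ = 61.30°  ·
  (0,3): δ = 24.38°  ·
  (0,4): δ = 6.13°  ✓
  (0,5): δ = 45.89°  ·
  (0,6): δ = 121.96°  ·
  (1,2): δ = 126.46°  ·
  (1,3): δ = 89.55°  ·
  (1,4): δ = 59.04°  ·
  (1,5): δ = 19.28°  ·
  (1,6): δ = 56.79°  ·
  (2,3): δ = 143.09°  ·
  (2,4): δ = 112.58°  ·
  (2,5): δ = 72.81°  ·
  (2,6): δ = 3.26°  ✓
  (3,4): δ = 149.49°  ·
  (3,5): δ = 109.73°  ·
  (3,6): δ = 33.66°  ·
  (4,5): δ = 140.24°  ·
  (4,6): δ = 64.16°  ·
  (5,6): δ = 103.93°  ·
antipodal pairs: 2

count = 2; pairs: (0,4), (2,6)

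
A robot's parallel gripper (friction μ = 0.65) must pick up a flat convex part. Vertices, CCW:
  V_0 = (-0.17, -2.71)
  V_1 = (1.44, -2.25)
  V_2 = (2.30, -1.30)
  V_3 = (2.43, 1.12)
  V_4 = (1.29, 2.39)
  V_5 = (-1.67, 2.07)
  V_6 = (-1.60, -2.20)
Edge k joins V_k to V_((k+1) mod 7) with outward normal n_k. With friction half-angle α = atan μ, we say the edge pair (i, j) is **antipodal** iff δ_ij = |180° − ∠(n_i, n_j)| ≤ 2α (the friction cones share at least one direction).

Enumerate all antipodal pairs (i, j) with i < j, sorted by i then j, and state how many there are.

count = 8; pairs: (0,3), (0,4), (1,4), (1,5), (2,5), (3,5), (3,6), (4,6)

α = atan 0.65 = 33.02°;  2α = 66.05°
n_0 = (+0.2747, -0.9615)
n_1 = (+0.7414, -0.6711)
n_2 = (+0.9986, -0.0536)
n_3 = (+0.7442, +0.6680)
n_4 = (-0.1075, +0.9942)
n_5 = (-0.9999, -0.0164)
n_6 = (-0.3359, -0.9419)
  (0,1): δ = 148.10°  ·
  (0,2): δ = 109.02°  ·
  (0,3): δ = 64.03°  ✓
  (0,4): δ = 9.78°  ✓
  (0,5): δ = 74.99°  ·
  (0,6): δ = 144.43°  ·
  (1,2): δ = 140.92°  ·
  (1,3): δ = 95.93°  ·
  (1,4): δ = 41.68°  ✓
  (1,5): δ = 43.09°  ✓
  (1,6): δ = 112.52°  ·
  (2,3): δ = 135.01°  ·
  (2,4): δ = 80.75°  ·
  (2,5): δ = 4.01°  ✓
  (2,6): δ = 73.45°  ·
  (3,4): δ = 125.74°  ·
  (3,5): δ = 40.97°  ✓
  (3,6): δ = 28.46°  ✓
  (4,5): δ = 95.23°  ·
  (4,6): δ = 25.80°  ✓
  (5,6): δ = 110.57°  ·
antipodal pairs: 8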